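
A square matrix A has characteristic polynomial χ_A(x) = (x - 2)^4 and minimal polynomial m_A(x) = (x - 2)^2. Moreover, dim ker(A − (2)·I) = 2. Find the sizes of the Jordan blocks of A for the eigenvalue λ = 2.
Block sizes for λ = 2: [2, 2]

Step 1 — from the characteristic polynomial, algebraic multiplicity of λ = 2 is 4. From dim ker(A − (2)·I) = 2, there are exactly 2 Jordan blocks for λ = 2.
Step 2 — from the minimal polynomial, the factor (x − 2)^2 tells us the largest block for λ = 2 has size 2.
Step 3 — with total size 4, 2 blocks, and largest block 2, the block sizes (in nonincreasing order) are [2, 2].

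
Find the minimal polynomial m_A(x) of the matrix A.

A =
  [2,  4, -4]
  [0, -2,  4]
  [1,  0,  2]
x^3 - 2*x^2

The characteristic polynomial is χ_A(x) = x^2*(x - 2), so the eigenvalues are known. The minimal polynomial is
  m_A(x) = Π_λ (x − λ)^{k_λ}
where k_λ is the size of the *largest* Jordan block for λ (equivalently, the smallest k with (A − λI)^k v = 0 for every generalised eigenvector v of λ).

  λ = 0: largest Jordan block has size 2, contributing (x − 0)^2
  λ = 2: largest Jordan block has size 1, contributing (x − 2)

So m_A(x) = x^2*(x - 2) = x^3 - 2*x^2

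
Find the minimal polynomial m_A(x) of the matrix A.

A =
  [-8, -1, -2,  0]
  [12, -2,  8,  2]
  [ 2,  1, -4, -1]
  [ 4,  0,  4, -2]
x^2 + 8*x + 16

The characteristic polynomial is χ_A(x) = (x + 4)^4, so the eigenvalues are known. The minimal polynomial is
  m_A(x) = Π_λ (x − λ)^{k_λ}
where k_λ is the size of the *largest* Jordan block for λ (equivalently, the smallest k with (A − λI)^k v = 0 for every generalised eigenvector v of λ).

  λ = -4: largest Jordan block has size 2, contributing (x + 4)^2

So m_A(x) = (x + 4)^2 = x^2 + 8*x + 16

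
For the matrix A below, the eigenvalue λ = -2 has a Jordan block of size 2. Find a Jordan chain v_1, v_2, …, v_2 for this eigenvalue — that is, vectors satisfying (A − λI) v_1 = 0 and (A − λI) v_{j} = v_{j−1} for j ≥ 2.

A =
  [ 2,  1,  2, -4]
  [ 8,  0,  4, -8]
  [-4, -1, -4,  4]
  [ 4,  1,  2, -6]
A Jordan chain for λ = -2 of length 2:
v_1 = (4, 8, -4, 4)ᵀ
v_2 = (1, 0, 0, 0)ᵀ

Let N = A − (-2)·I. We want v_2 with N^2 v_2 = 0 but N^1 v_2 ≠ 0; then v_{j-1} := N · v_j for j = 2, …, 2.

Pick v_2 = (1, 0, 0, 0)ᵀ.
Then v_1 = N · v_2 = (4, 8, -4, 4)ᵀ.

Sanity check: (A − (-2)·I) v_1 = (0, 0, 0, 0)ᵀ = 0. ✓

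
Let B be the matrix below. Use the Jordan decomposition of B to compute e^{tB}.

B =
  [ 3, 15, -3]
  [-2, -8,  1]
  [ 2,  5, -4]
e^{tB} =
  [6*t*exp(-3*t) + exp(-3*t), 15*t*exp(-3*t), -3*t*exp(-3*t)]
  [-2*t*exp(-3*t), -5*t*exp(-3*t) + exp(-3*t), t*exp(-3*t)]
  [2*t*exp(-3*t), 5*t*exp(-3*t), -t*exp(-3*t) + exp(-3*t)]

Strategy: write B = P · J · P⁻¹ where J is a Jordan canonical form, so e^{tB} = P · e^{tJ} · P⁻¹, and e^{tJ} can be computed block-by-block.

B has Jordan form
J =
  [-3,  1,  0]
  [ 0, -3,  0]
  [ 0,  0, -3]
(up to reordering of blocks).

Per-block formulas:
  For a 1×1 block at λ = -3: exp(t · [-3]) = [e^(-3t)].
  For a 2×2 Jordan block J_2(-3): exp(t · J_2(-3)) = e^(-3t)·(I + t·N), where N is the 2×2 nilpotent shift.

After assembling e^{tJ} and conjugating by P, we get:

e^{tB} =
  [6*t*exp(-3*t) + exp(-3*t), 15*t*exp(-3*t), -3*t*exp(-3*t)]
  [-2*t*exp(-3*t), -5*t*exp(-3*t) + exp(-3*t), t*exp(-3*t)]
  [2*t*exp(-3*t), 5*t*exp(-3*t), -t*exp(-3*t) + exp(-3*t)]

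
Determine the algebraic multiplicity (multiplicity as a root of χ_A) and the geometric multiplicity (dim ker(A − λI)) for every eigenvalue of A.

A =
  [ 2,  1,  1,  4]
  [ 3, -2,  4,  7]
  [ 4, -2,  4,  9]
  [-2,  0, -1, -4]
λ = -1: alg = 2, geom = 1; λ = 1: alg = 2, geom = 1

Step 1 — factor the characteristic polynomial to read off the algebraic multiplicities:
  χ_A(x) = (x - 1)^2*(x + 1)^2

Step 2 — compute geometric multiplicities via the rank-nullity identity g(λ) = n − rank(A − λI):
  rank(A − (-1)·I) = 3, so dim ker(A − (-1)·I) = n − 3 = 1
  rank(A − (1)·I) = 3, so dim ker(A − (1)·I) = n − 3 = 1

Summary:
  λ = -1: algebraic multiplicity = 2, geometric multiplicity = 1
  λ = 1: algebraic multiplicity = 2, geometric multiplicity = 1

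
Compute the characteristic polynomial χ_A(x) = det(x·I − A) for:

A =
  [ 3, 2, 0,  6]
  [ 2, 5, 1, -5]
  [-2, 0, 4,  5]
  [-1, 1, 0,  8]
x^4 - 20*x^3 + 150*x^2 - 500*x + 625

Expanding det(x·I − A) (e.g. by cofactor expansion or by noting that A is similar to its Jordan form J, which has the same characteristic polynomial as A) gives
  χ_A(x) = x^4 - 20*x^3 + 150*x^2 - 500*x + 625
which factors as (x - 5)^4. The eigenvalues (with algebraic multiplicities) are λ = 5 with multiplicity 4.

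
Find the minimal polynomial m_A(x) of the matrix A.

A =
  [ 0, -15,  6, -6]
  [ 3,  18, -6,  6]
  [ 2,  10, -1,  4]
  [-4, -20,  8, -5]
x^2 - 6*x + 9

The characteristic polynomial is χ_A(x) = (x - 3)^4, so the eigenvalues are known. The minimal polynomial is
  m_A(x) = Π_λ (x − λ)^{k_λ}
where k_λ is the size of the *largest* Jordan block for λ (equivalently, the smallest k with (A − λI)^k v = 0 for every generalised eigenvector v of λ).

  λ = 3: largest Jordan block has size 2, contributing (x − 3)^2

So m_A(x) = (x - 3)^2 = x^2 - 6*x + 9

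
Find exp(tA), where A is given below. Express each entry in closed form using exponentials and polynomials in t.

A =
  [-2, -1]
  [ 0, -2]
e^{tA} =
  [exp(-2*t), -t*exp(-2*t)]
  [0, exp(-2*t)]

Strategy: write A = P · J · P⁻¹ where J is a Jordan canonical form, so e^{tA} = P · e^{tJ} · P⁻¹, and e^{tJ} can be computed block-by-block.

A has Jordan form
J =
  [-2,  1]
  [ 0, -2]
(up to reordering of blocks).

Per-block formulas:
  For a 2×2 Jordan block J_2(-2): exp(t · J_2(-2)) = e^(-2t)·(I + t·N), where N is the 2×2 nilpotent shift.

After assembling e^{tJ} and conjugating by P, we get:

e^{tA} =
  [exp(-2*t), -t*exp(-2*t)]
  [0, exp(-2*t)]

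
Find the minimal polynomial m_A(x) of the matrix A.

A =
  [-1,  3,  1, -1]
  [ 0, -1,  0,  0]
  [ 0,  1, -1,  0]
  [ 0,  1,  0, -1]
x^2 + 2*x + 1

The characteristic polynomial is χ_A(x) = (x + 1)^4, so the eigenvalues are known. The minimal polynomial is
  m_A(x) = Π_λ (x − λ)^{k_λ}
where k_λ is the size of the *largest* Jordan block for λ (equivalently, the smallest k with (A − λI)^k v = 0 for every generalised eigenvector v of λ).

  λ = -1: largest Jordan block has size 2, contributing (x + 1)^2

So m_A(x) = (x + 1)^2 = x^2 + 2*x + 1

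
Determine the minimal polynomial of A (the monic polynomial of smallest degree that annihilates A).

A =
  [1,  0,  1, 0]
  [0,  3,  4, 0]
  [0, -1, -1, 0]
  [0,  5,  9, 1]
x^3 - 3*x^2 + 3*x - 1

The characteristic polynomial is χ_A(x) = (x - 1)^4, so the eigenvalues are known. The minimal polynomial is
  m_A(x) = Π_λ (x − λ)^{k_λ}
where k_λ is the size of the *largest* Jordan block for λ (equivalently, the smallest k with (A − λI)^k v = 0 for every generalised eigenvector v of λ).

  λ = 1: largest Jordan block has size 3, contributing (x − 1)^3

So m_A(x) = (x - 1)^3 = x^3 - 3*x^2 + 3*x - 1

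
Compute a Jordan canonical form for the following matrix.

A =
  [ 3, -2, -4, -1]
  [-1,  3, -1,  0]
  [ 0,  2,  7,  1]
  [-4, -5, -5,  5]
J_2(3) ⊕ J_2(6)

The characteristic polynomial is
  det(x·I − A) = x^4 - 18*x^3 + 117*x^2 - 324*x + 324 = (x - 6)^2*(x - 3)^2

Eigenvalues and multiplicities (the geometric multiplicity of λ is n − rank(A − λI), which equals the number of Jordan blocks for λ):
  λ = 3: algebraic multiplicity = 2, geometric multiplicity = 1
  λ = 6: algebraic multiplicity = 2, geometric multiplicity = 1

Determining the block sizes for each eigenvalue:
  λ = 3: one block (gm = 1), so the single block has size am = 2 → block sizes [2]
  λ = 6: one block (gm = 1), so the single block has size am = 2 → block sizes [2]

Assembling the blocks gives a Jordan form
J =
  [3, 1, 0, 0]
  [0, 3, 0, 0]
  [0, 0, 6, 1]
  [0, 0, 0, 6]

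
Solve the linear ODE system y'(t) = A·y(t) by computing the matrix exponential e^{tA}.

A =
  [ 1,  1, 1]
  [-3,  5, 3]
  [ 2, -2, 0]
e^{tA} =
  [-t*exp(2*t) + exp(2*t), t*exp(2*t), t*exp(2*t)]
  [-3*t*exp(2*t), 3*t*exp(2*t) + exp(2*t), 3*t*exp(2*t)]
  [2*t*exp(2*t), -2*t*exp(2*t), -2*t*exp(2*t) + exp(2*t)]

Strategy: write A = P · J · P⁻¹ where J is a Jordan canonical form, so e^{tA} = P · e^{tJ} · P⁻¹, and e^{tJ} can be computed block-by-block.

A has Jordan form
J =
  [2, 1, 0]
  [0, 2, 0]
  [0, 0, 2]
(up to reordering of blocks).

Per-block formulas:
  For a 2×2 Jordan block J_2(2): exp(t · J_2(2)) = e^(2t)·(I + t·N), where N is the 2×2 nilpotent shift.
  For a 1×1 block at λ = 2: exp(t · [2]) = [e^(2t)].

After assembling e^{tJ} and conjugating by P, we get:

e^{tA} =
  [-t*exp(2*t) + exp(2*t), t*exp(2*t), t*exp(2*t)]
  [-3*t*exp(2*t), 3*t*exp(2*t) + exp(2*t), 3*t*exp(2*t)]
  [2*t*exp(2*t), -2*t*exp(2*t), -2*t*exp(2*t) + exp(2*t)]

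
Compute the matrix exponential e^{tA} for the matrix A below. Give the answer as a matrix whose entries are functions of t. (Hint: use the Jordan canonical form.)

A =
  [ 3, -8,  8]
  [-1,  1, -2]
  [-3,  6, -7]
e^{tA} =
  [4*t*exp(-t) + exp(-t), -8*t*exp(-t), 8*t*exp(-t)]
  [-t*exp(-t), 2*t*exp(-t) + exp(-t), -2*t*exp(-t)]
  [-3*t*exp(-t), 6*t*exp(-t), -6*t*exp(-t) + exp(-t)]

Strategy: write A = P · J · P⁻¹ where J is a Jordan canonical form, so e^{tA} = P · e^{tJ} · P⁻¹, and e^{tJ} can be computed block-by-block.

A has Jordan form
J =
  [-1,  1,  0]
  [ 0, -1,  0]
  [ 0,  0, -1]
(up to reordering of blocks).

Per-block formulas:
  For a 2×2 Jordan block J_2(-1): exp(t · J_2(-1)) = e^(-1t)·(I + t·N), where N is the 2×2 nilpotent shift.
  For a 1×1 block at λ = -1: exp(t · [-1]) = [e^(-1t)].

After assembling e^{tJ} and conjugating by P, we get:

e^{tA} =
  [4*t*exp(-t) + exp(-t), -8*t*exp(-t), 8*t*exp(-t)]
  [-t*exp(-t), 2*t*exp(-t) + exp(-t), -2*t*exp(-t)]
  [-3*t*exp(-t), 6*t*exp(-t), -6*t*exp(-t) + exp(-t)]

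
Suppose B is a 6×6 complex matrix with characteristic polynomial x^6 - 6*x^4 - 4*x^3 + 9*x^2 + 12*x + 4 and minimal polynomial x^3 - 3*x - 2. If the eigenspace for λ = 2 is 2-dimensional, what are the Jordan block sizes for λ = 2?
Block sizes for λ = 2: [1, 1]

Step 1 — from the characteristic polynomial, algebraic multiplicity of λ = 2 is 2. From dim ker(B − (2)·I) = 2, there are exactly 2 Jordan blocks for λ = 2.
Step 2 — from the minimal polynomial, the factor (x − 2) tells us the largest block for λ = 2 has size 1.
Step 3 — with total size 2, 2 blocks, and largest block 1, the block sizes (in nonincreasing order) are [1, 1].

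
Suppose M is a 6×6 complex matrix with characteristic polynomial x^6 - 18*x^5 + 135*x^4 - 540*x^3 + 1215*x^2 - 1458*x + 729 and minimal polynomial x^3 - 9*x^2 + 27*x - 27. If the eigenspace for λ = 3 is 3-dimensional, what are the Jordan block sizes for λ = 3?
Block sizes for λ = 3: [3, 2, 1]

Step 1 — from the characteristic polynomial, algebraic multiplicity of λ = 3 is 6. From dim ker(M − (3)·I) = 3, there are exactly 3 Jordan blocks for λ = 3.
Step 2 — from the minimal polynomial, the factor (x − 3)^3 tells us the largest block for λ = 3 has size 3.
Step 3 — with total size 6, 3 blocks, and largest block 3, the block sizes (in nonincreasing order) are [3, 2, 1].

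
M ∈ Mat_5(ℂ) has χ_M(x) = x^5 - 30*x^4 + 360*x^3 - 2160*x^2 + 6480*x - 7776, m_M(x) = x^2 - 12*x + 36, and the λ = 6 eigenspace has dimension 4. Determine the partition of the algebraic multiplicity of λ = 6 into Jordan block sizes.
Block sizes for λ = 6: [2, 1, 1, 1]

Step 1 — from the characteristic polynomial, algebraic multiplicity of λ = 6 is 5. From dim ker(M − (6)·I) = 4, there are exactly 4 Jordan blocks for λ = 6.
Step 2 — from the minimal polynomial, the factor (x − 6)^2 tells us the largest block for λ = 6 has size 2.
Step 3 — with total size 5, 4 blocks, and largest block 2, the block sizes (in nonincreasing order) are [2, 1, 1, 1].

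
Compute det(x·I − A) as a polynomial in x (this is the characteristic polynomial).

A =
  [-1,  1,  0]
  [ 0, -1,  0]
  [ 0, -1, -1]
x^3 + 3*x^2 + 3*x + 1

Expanding det(x·I − A) (e.g. by cofactor expansion or by noting that A is similar to its Jordan form J, which has the same characteristic polynomial as A) gives
  χ_A(x) = x^3 + 3*x^2 + 3*x + 1
which factors as (x + 1)^3. The eigenvalues (with algebraic multiplicities) are λ = -1 with multiplicity 3.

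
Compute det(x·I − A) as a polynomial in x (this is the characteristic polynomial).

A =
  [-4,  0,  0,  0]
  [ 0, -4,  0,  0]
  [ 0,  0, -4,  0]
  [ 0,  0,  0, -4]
x^4 + 16*x^3 + 96*x^2 + 256*x + 256

Expanding det(x·I − A) (e.g. by cofactor expansion or by noting that A is similar to its Jordan form J, which has the same characteristic polynomial as A) gives
  χ_A(x) = x^4 + 16*x^3 + 96*x^2 + 256*x + 256
which factors as (x + 4)^4. The eigenvalues (with algebraic multiplicities) are λ = -4 with multiplicity 4.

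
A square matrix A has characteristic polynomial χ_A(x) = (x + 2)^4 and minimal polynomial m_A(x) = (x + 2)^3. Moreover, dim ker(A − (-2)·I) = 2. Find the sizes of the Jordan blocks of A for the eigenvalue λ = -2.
Block sizes for λ = -2: [3, 1]

Step 1 — from the characteristic polynomial, algebraic multiplicity of λ = -2 is 4. From dim ker(A − (-2)·I) = 2, there are exactly 2 Jordan blocks for λ = -2.
Step 2 — from the minimal polynomial, the factor (x + 2)^3 tells us the largest block for λ = -2 has size 3.
Step 3 — with total size 4, 2 blocks, and largest block 3, the block sizes (in nonincreasing order) are [3, 1].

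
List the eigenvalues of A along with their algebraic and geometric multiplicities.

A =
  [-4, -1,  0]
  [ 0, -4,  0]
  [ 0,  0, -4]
λ = -4: alg = 3, geom = 2

Step 1 — factor the characteristic polynomial to read off the algebraic multiplicities:
  χ_A(x) = (x + 4)^3

Step 2 — compute geometric multiplicities via the rank-nullity identity g(λ) = n − rank(A − λI):
  rank(A − (-4)·I) = 1, so dim ker(A − (-4)·I) = n − 1 = 2

Summary:
  λ = -4: algebraic multiplicity = 3, geometric multiplicity = 2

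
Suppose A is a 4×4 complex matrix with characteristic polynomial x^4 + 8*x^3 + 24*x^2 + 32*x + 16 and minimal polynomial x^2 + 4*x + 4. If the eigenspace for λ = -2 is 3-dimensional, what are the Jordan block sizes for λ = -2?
Block sizes for λ = -2: [2, 1, 1]

Step 1 — from the characteristic polynomial, algebraic multiplicity of λ = -2 is 4. From dim ker(A − (-2)·I) = 3, there are exactly 3 Jordan blocks for λ = -2.
Step 2 — from the minimal polynomial, the factor (x + 2)^2 tells us the largest block for λ = -2 has size 2.
Step 3 — with total size 4, 3 blocks, and largest block 2, the block sizes (in nonincreasing order) are [2, 1, 1].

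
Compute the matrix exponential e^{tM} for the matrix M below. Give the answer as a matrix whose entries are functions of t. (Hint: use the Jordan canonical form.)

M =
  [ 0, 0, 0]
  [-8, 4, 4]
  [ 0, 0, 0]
e^{tM} =
  [1, 0, 0]
  [2 - 2*exp(4*t), exp(4*t), exp(4*t) - 1]
  [0, 0, 1]

Strategy: write M = P · J · P⁻¹ where J is a Jordan canonical form, so e^{tM} = P · e^{tJ} · P⁻¹, and e^{tJ} can be computed block-by-block.

M has Jordan form
J =
  [0, 0, 0]
  [0, 0, 0]
  [0, 0, 4]
(up to reordering of blocks).

Per-block formulas:
  For a 1×1 block at λ = 0: exp(t · [0]) = [e^(0t)].
  For a 1×1 block at λ = 4: exp(t · [4]) = [e^(4t)].

After assembling e^{tJ} and conjugating by P, we get:

e^{tM} =
  [1, 0, 0]
  [2 - 2*exp(4*t), exp(4*t), exp(4*t) - 1]
  [0, 0, 1]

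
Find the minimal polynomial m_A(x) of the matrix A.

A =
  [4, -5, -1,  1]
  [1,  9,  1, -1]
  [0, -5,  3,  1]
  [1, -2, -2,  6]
x^4 - 22*x^3 + 180*x^2 - 648*x + 864

The characteristic polynomial is χ_A(x) = (x - 6)^3*(x - 4), so the eigenvalues are known. The minimal polynomial is
  m_A(x) = Π_λ (x − λ)^{k_λ}
where k_λ is the size of the *largest* Jordan block for λ (equivalently, the smallest k with (A − λI)^k v = 0 for every generalised eigenvector v of λ).

  λ = 4: largest Jordan block has size 1, contributing (x − 4)
  λ = 6: largest Jordan block has size 3, contributing (x − 6)^3

So m_A(x) = (x - 6)^3*(x - 4) = x^4 - 22*x^3 + 180*x^2 - 648*x + 864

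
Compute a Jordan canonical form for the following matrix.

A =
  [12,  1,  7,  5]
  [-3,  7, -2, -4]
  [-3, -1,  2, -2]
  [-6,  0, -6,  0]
J_1(3) ⊕ J_2(6) ⊕ J_1(6)

The characteristic polynomial is
  det(x·I − A) = x^4 - 21*x^3 + 162*x^2 - 540*x + 648 = (x - 6)^3*(x - 3)

Eigenvalues and multiplicities (the geometric multiplicity of λ is n − rank(A − λI), which equals the number of Jordan blocks for λ):
  λ = 3: algebraic multiplicity = 1, geometric multiplicity = 1
  λ = 6: algebraic multiplicity = 3, geometric multiplicity = 2

Determining the block sizes for each eigenvalue:
  λ = 3: one block (gm = 1), so the single block has size am = 1 → block sizes [1]
  λ = 6: 2 blocks summing to 3 forces exactly one block of size 2 and the rest size 1 → block sizes [2, 1]

Assembling the blocks gives a Jordan form
J =
  [3, 0, 0, 0]
  [0, 6, 1, 0]
  [0, 0, 6, 0]
  [0, 0, 0, 6]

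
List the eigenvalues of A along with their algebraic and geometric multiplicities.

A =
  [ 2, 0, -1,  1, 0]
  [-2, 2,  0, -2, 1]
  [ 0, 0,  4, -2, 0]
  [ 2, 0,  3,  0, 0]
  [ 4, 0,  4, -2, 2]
λ = 2: alg = 5, geom = 2

Step 1 — factor the characteristic polynomial to read off the algebraic multiplicities:
  χ_A(x) = (x - 2)^5

Step 2 — compute geometric multiplicities via the rank-nullity identity g(λ) = n − rank(A − λI):
  rank(A − (2)·I) = 3, so dim ker(A − (2)·I) = n − 3 = 2

Summary:
  λ = 2: algebraic multiplicity = 5, geometric multiplicity = 2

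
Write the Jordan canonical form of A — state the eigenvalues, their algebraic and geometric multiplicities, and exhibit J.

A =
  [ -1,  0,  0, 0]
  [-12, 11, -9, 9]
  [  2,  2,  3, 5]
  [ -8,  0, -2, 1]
J_1(-1) ⊕ J_3(5)

The characteristic polynomial is
  det(x·I − A) = x^4 - 14*x^3 + 60*x^2 - 50*x - 125 = (x - 5)^3*(x + 1)

Eigenvalues and multiplicities (the geometric multiplicity of λ is n − rank(A − λI), which equals the number of Jordan blocks for λ):
  λ = -1: algebraic multiplicity = 1, geometric multiplicity = 1
  λ = 5: algebraic multiplicity = 3, geometric multiplicity = 1

Determining the block sizes for each eigenvalue:
  λ = -1: one block (gm = 1), so the single block has size am = 1 → block sizes [1]
  λ = 5: one block (gm = 1), so the single block has size am = 3 → block sizes [3]

Assembling the blocks gives a Jordan form
J =
  [-1, 0, 0, 0]
  [ 0, 5, 1, 0]
  [ 0, 0, 5, 1]
  [ 0, 0, 0, 5]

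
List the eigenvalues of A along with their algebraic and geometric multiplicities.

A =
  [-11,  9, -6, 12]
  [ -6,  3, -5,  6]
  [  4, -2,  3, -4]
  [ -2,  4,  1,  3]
λ = -1: alg = 3, geom = 1; λ = 1: alg = 1, geom = 1

Step 1 — factor the characteristic polynomial to read off the algebraic multiplicities:
  χ_A(x) = (x - 1)*(x + 1)^3

Step 2 — compute geometric multiplicities via the rank-nullity identity g(λ) = n − rank(A − λI):
  rank(A − (-1)·I) = 3, so dim ker(A − (-1)·I) = n − 3 = 1
  rank(A − (1)·I) = 3, so dim ker(A − (1)·I) = n − 3 = 1

Summary:
  λ = -1: algebraic multiplicity = 3, geometric multiplicity = 1
  λ = 1: algebraic multiplicity = 1, geometric multiplicity = 1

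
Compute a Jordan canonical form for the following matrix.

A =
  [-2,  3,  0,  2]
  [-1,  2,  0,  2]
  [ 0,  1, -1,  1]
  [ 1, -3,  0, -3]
J_2(-1) ⊕ J_2(-1)

The characteristic polynomial is
  det(x·I − A) = x^4 + 4*x^3 + 6*x^2 + 4*x + 1 = (x + 1)^4

Eigenvalues and multiplicities (the geometric multiplicity of λ is n − rank(A − λI), which equals the number of Jordan blocks for λ):
  λ = -1: algebraic multiplicity = 4, geometric multiplicity = 2

Determining the block sizes for each eigenvalue:
  λ = -1: with am = 4 and gm = 2, the partition is not yet determined (e.g. several partitions of 4 into 2 parts exist). Let N = A − (-1)·I. Computing rank(N^1) = 2, rank(N^2) = 0; the number of blocks of size ≥ j is rank(N^{j−1}) − rank(N^j), giving [2, 2]. So we have 2 block(s) of size 2 → block sizes [2, 2]

Assembling the blocks gives a Jordan form
J =
  [-1,  1,  0,  0]
  [ 0, -1,  0,  0]
  [ 0,  0, -1,  1]
  [ 0,  0,  0, -1]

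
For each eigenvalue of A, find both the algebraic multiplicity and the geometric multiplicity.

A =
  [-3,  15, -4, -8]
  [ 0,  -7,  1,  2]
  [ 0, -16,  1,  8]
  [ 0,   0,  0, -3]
λ = -3: alg = 4, geom = 2

Step 1 — factor the characteristic polynomial to read off the algebraic multiplicities:
  χ_A(x) = (x + 3)^4

Step 2 — compute geometric multiplicities via the rank-nullity identity g(λ) = n − rank(A − λI):
  rank(A − (-3)·I) = 2, so dim ker(A − (-3)·I) = n − 2 = 2

Summary:
  λ = -3: algebraic multiplicity = 4, geometric multiplicity = 2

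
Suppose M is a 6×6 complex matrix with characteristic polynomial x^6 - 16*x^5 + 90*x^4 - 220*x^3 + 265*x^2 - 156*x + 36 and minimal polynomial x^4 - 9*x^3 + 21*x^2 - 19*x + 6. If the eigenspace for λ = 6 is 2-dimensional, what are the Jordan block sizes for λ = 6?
Block sizes for λ = 6: [1, 1]

Step 1 — from the characteristic polynomial, algebraic multiplicity of λ = 6 is 2. From dim ker(M − (6)·I) = 2, there are exactly 2 Jordan blocks for λ = 6.
Step 2 — from the minimal polynomial, the factor (x − 6) tells us the largest block for λ = 6 has size 1.
Step 3 — with total size 2, 2 blocks, and largest block 1, the block sizes (in nonincreasing order) are [1, 1].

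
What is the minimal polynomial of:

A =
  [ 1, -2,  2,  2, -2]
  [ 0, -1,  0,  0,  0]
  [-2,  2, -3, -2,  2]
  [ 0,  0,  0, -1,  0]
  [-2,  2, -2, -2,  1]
x^2 - 1

The characteristic polynomial is χ_A(x) = (x - 1)*(x + 1)^4, so the eigenvalues are known. The minimal polynomial is
  m_A(x) = Π_λ (x − λ)^{k_λ}
where k_λ is the size of the *largest* Jordan block for λ (equivalently, the smallest k with (A − λI)^k v = 0 for every generalised eigenvector v of λ).

  λ = -1: largest Jordan block has size 1, contributing (x + 1)
  λ = 1: largest Jordan block has size 1, contributing (x − 1)

So m_A(x) = (x - 1)*(x + 1) = x^2 - 1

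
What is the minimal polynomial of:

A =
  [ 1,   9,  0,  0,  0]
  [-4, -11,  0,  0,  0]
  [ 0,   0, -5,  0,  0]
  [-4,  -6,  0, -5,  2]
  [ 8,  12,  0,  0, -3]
x^3 + 13*x^2 + 55*x + 75

The characteristic polynomial is χ_A(x) = (x + 3)*(x + 5)^4, so the eigenvalues are known. The minimal polynomial is
  m_A(x) = Π_λ (x − λ)^{k_λ}
where k_λ is the size of the *largest* Jordan block for λ (equivalently, the smallest k with (A − λI)^k v = 0 for every generalised eigenvector v of λ).

  λ = -5: largest Jordan block has size 2, contributing (x + 5)^2
  λ = -3: largest Jordan block has size 1, contributing (x + 3)

So m_A(x) = (x + 3)*(x + 5)^2 = x^3 + 13*x^2 + 55*x + 75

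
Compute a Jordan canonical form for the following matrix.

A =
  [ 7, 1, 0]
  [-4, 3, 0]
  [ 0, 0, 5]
J_2(5) ⊕ J_1(5)

The characteristic polynomial is
  det(x·I − A) = x^3 - 15*x^2 + 75*x - 125 = (x - 5)^3

Eigenvalues and multiplicities (the geometric multiplicity of λ is n − rank(A − λI), which equals the number of Jordan blocks for λ):
  λ = 5: algebraic multiplicity = 3, geometric multiplicity = 2

Determining the block sizes for each eigenvalue:
  λ = 5: 2 blocks summing to 3 forces exactly one block of size 2 and the rest size 1 → block sizes [2, 1]

Assembling the blocks gives a Jordan form
J =
  [5, 1, 0]
  [0, 5, 0]
  [0, 0, 5]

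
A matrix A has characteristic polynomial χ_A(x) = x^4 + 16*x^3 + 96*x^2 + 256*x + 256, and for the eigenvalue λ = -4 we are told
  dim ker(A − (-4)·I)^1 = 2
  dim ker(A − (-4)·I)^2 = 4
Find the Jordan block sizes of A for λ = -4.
Block sizes for λ = -4: [2, 2]

From the dimensions of kernels of powers, the number of Jordan blocks of size at least j is d_j − d_{j−1} where d_j = dim ker(N^j) (with d_0 = 0). Computing the differences gives [2, 2].
The number of blocks of size exactly k is (#blocks of size ≥ k) − (#blocks of size ≥ k + 1), so the partition is: 2 block(s) of size 2.
In nonincreasing order the block sizes are [2, 2].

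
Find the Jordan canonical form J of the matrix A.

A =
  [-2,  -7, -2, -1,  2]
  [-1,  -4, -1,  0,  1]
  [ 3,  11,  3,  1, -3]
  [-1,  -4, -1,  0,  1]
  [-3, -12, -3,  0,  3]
J_2(0) ⊕ J_2(0) ⊕ J_1(0)

The characteristic polynomial is
  det(x·I − A) = x^5

Eigenvalues and multiplicities (the geometric multiplicity of λ is n − rank(A − λI), which equals the number of Jordan blocks for λ):
  λ = 0: algebraic multiplicity = 5, geometric multiplicity = 3

Determining the block sizes for each eigenvalue:
  λ = 0: with am = 5 and gm = 3, the partition is not yet determined (e.g. several partitions of 5 into 3 parts exist). Let N = A − (0)·I. Computing rank(N^1) = 2, rank(N^2) = 0; the number of blocks of size ≥ j is rank(N^{j−1}) − rank(N^j), giving [3, 2]. So we have 2 block(s) of size 2, 1 block(s) of size 1 → block sizes [2, 2, 1]

Assembling the blocks gives a Jordan form
J =
  [0, 1, 0, 0, 0]
  [0, 0, 0, 0, 0]
  [0, 0, 0, 1, 0]
  [0, 0, 0, 0, 0]
  [0, 0, 0, 0, 0]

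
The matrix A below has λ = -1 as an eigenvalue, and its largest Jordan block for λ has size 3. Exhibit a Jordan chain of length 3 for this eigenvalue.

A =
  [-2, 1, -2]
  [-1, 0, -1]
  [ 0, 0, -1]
A Jordan chain for λ = -1 of length 3:
v_1 = (1, 1, 0)ᵀ
v_2 = (-2, -1, 0)ᵀ
v_3 = (0, 0, 1)ᵀ

Let N = A − (-1)·I. We want v_3 with N^3 v_3 = 0 but N^2 v_3 ≠ 0; then v_{j-1} := N · v_j for j = 3, …, 2.

Pick v_3 = (0, 0, 1)ᵀ.
Then v_2 = N · v_3 = (-2, -1, 0)ᵀ.
Then v_1 = N · v_2 = (1, 1, 0)ᵀ.

Sanity check: (A − (-1)·I) v_1 = (0, 0, 0)ᵀ = 0. ✓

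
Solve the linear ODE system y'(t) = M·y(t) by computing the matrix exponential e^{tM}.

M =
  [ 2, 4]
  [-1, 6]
e^{tM} =
  [-2*t*exp(4*t) + exp(4*t), 4*t*exp(4*t)]
  [-t*exp(4*t), 2*t*exp(4*t) + exp(4*t)]

Strategy: write M = P · J · P⁻¹ where J is a Jordan canonical form, so e^{tM} = P · e^{tJ} · P⁻¹, and e^{tJ} can be computed block-by-block.

M has Jordan form
J =
  [4, 1]
  [0, 4]
(up to reordering of blocks).

Per-block formulas:
  For a 2×2 Jordan block J_2(4): exp(t · J_2(4)) = e^(4t)·(I + t·N), where N is the 2×2 nilpotent shift.

After assembling e^{tJ} and conjugating by P, we get:

e^{tM} =
  [-2*t*exp(4*t) + exp(4*t), 4*t*exp(4*t)]
  [-t*exp(4*t), 2*t*exp(4*t) + exp(4*t)]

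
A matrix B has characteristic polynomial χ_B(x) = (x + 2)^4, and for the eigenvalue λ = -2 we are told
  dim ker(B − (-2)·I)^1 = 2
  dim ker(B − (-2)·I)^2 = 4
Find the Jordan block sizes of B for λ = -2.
Block sizes for λ = -2: [2, 2]

From the dimensions of kernels of powers, the number of Jordan blocks of size at least j is d_j − d_{j−1} where d_j = dim ker(N^j) (with d_0 = 0). Computing the differences gives [2, 2].
The number of blocks of size exactly k is (#blocks of size ≥ k) − (#blocks of size ≥ k + 1), so the partition is: 2 block(s) of size 2.
In nonincreasing order the block sizes are [2, 2].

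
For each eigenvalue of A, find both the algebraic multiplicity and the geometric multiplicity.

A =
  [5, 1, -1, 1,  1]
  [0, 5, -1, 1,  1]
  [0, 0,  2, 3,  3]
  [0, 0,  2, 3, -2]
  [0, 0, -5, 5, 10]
λ = 5: alg = 5, geom = 3

Step 1 — factor the characteristic polynomial to read off the algebraic multiplicities:
  χ_A(x) = (x - 5)^5

Step 2 — compute geometric multiplicities via the rank-nullity identity g(λ) = n − rank(A − λI):
  rank(A − (5)·I) = 2, so dim ker(A − (5)·I) = n − 2 = 3

Summary:
  λ = 5: algebraic multiplicity = 5, geometric multiplicity = 3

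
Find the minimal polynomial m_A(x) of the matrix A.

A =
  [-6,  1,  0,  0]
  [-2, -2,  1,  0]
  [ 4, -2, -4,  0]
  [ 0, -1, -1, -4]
x^3 + 12*x^2 + 48*x + 64

The characteristic polynomial is χ_A(x) = (x + 4)^4, so the eigenvalues are known. The minimal polynomial is
  m_A(x) = Π_λ (x − λ)^{k_λ}
where k_λ is the size of the *largest* Jordan block for λ (equivalently, the smallest k with (A − λI)^k v = 0 for every generalised eigenvector v of λ).

  λ = -4: largest Jordan block has size 3, contributing (x + 4)^3

So m_A(x) = (x + 4)^3 = x^3 + 12*x^2 + 48*x + 64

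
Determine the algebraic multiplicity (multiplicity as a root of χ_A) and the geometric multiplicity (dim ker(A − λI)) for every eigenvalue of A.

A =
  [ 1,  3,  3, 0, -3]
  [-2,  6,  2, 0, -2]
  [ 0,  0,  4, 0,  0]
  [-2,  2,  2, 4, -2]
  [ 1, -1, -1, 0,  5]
λ = 4: alg = 5, geom = 4

Step 1 — factor the characteristic polynomial to read off the algebraic multiplicities:
  χ_A(x) = (x - 4)^5

Step 2 — compute geometric multiplicities via the rank-nullity identity g(λ) = n − rank(A − λI):
  rank(A − (4)·I) = 1, so dim ker(A − (4)·I) = n − 1 = 4

Summary:
  λ = 4: algebraic multiplicity = 5, geometric multiplicity = 4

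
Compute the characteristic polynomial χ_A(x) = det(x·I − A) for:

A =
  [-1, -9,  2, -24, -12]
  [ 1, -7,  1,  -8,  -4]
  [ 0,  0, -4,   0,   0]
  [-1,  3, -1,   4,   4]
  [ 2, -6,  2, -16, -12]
x^5 + 20*x^4 + 160*x^3 + 640*x^2 + 1280*x + 1024

Expanding det(x·I − A) (e.g. by cofactor expansion or by noting that A is similar to its Jordan form J, which has the same characteristic polynomial as A) gives
  χ_A(x) = x^5 + 20*x^4 + 160*x^3 + 640*x^2 + 1280*x + 1024
which factors as (x + 4)^5. The eigenvalues (with algebraic multiplicities) are λ = -4 with multiplicity 5.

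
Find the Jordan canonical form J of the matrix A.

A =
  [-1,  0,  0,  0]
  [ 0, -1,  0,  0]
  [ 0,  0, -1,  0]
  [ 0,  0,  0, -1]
J_1(-1) ⊕ J_1(-1) ⊕ J_1(-1) ⊕ J_1(-1)

The characteristic polynomial is
  det(x·I − A) = x^4 + 4*x^3 + 6*x^2 + 4*x + 1 = (x + 1)^4

Eigenvalues and multiplicities (the geometric multiplicity of λ is n − rank(A − λI), which equals the number of Jordan blocks for λ):
  λ = -1: algebraic multiplicity = 4, geometric multiplicity = 4

Determining the block sizes for each eigenvalue:
  λ = -1: gm = am = 4, so every block has size 1 → block sizes [1, 1, 1, 1]

Assembling the blocks gives a Jordan form
J =
  [-1,  0,  0,  0]
  [ 0, -1,  0,  0]
  [ 0,  0, -1,  0]
  [ 0,  0,  0, -1]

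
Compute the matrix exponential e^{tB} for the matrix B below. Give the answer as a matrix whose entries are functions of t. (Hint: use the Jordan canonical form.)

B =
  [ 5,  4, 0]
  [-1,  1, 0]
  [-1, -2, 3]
e^{tB} =
  [2*t*exp(3*t) + exp(3*t), 4*t*exp(3*t), 0]
  [-t*exp(3*t), -2*t*exp(3*t) + exp(3*t), 0]
  [-t*exp(3*t), -2*t*exp(3*t), exp(3*t)]

Strategy: write B = P · J · P⁻¹ where J is a Jordan canonical form, so e^{tB} = P · e^{tJ} · P⁻¹, and e^{tJ} can be computed block-by-block.

B has Jordan form
J =
  [3, 1, 0]
  [0, 3, 0]
  [0, 0, 3]
(up to reordering of blocks).

Per-block formulas:
  For a 1×1 block at λ = 3: exp(t · [3]) = [e^(3t)].
  For a 2×2 Jordan block J_2(3): exp(t · J_2(3)) = e^(3t)·(I + t·N), where N is the 2×2 nilpotent shift.

After assembling e^{tJ} and conjugating by P, we get:

e^{tB} =
  [2*t*exp(3*t) + exp(3*t), 4*t*exp(3*t), 0]
  [-t*exp(3*t), -2*t*exp(3*t) + exp(3*t), 0]
  [-t*exp(3*t), -2*t*exp(3*t), exp(3*t)]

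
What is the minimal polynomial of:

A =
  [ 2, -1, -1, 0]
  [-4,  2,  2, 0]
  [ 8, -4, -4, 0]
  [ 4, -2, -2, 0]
x^2

The characteristic polynomial is χ_A(x) = x^4, so the eigenvalues are known. The minimal polynomial is
  m_A(x) = Π_λ (x − λ)^{k_λ}
where k_λ is the size of the *largest* Jordan block for λ (equivalently, the smallest k with (A − λI)^k v = 0 for every generalised eigenvector v of λ).

  λ = 0: largest Jordan block has size 2, contributing (x − 0)^2

So m_A(x) = x^2 = x^2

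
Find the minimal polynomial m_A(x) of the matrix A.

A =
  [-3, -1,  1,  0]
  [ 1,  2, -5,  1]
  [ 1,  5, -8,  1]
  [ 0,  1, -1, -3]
x^2 + 6*x + 9

The characteristic polynomial is χ_A(x) = (x + 3)^4, so the eigenvalues are known. The minimal polynomial is
  m_A(x) = Π_λ (x − λ)^{k_λ}
where k_λ is the size of the *largest* Jordan block for λ (equivalently, the smallest k with (A − λI)^k v = 0 for every generalised eigenvector v of λ).

  λ = -3: largest Jordan block has size 2, contributing (x + 3)^2

So m_A(x) = (x + 3)^2 = x^2 + 6*x + 9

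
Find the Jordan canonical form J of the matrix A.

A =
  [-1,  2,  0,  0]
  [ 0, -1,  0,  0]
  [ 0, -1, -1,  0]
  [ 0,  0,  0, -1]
J_2(-1) ⊕ J_1(-1) ⊕ J_1(-1)

The characteristic polynomial is
  det(x·I − A) = x^4 + 4*x^3 + 6*x^2 + 4*x + 1 = (x + 1)^4

Eigenvalues and multiplicities (the geometric multiplicity of λ is n − rank(A − λI), which equals the number of Jordan blocks for λ):
  λ = -1: algebraic multiplicity = 4, geometric multiplicity = 3

Determining the block sizes for each eigenvalue:
  λ = -1: 3 blocks summing to 4 forces exactly one block of size 2 and the rest size 1 → block sizes [2, 1, 1]

Assembling the blocks gives a Jordan form
J =
  [-1,  1,  0,  0]
  [ 0, -1,  0,  0]
  [ 0,  0, -1,  0]
  [ 0,  0,  0, -1]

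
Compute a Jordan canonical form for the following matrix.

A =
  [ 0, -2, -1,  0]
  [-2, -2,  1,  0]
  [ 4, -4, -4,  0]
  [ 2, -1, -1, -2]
J_3(-2) ⊕ J_1(-2)

The characteristic polynomial is
  det(x·I − A) = x^4 + 8*x^3 + 24*x^2 + 32*x + 16 = (x + 2)^4

Eigenvalues and multiplicities (the geometric multiplicity of λ is n − rank(A − λI), which equals the number of Jordan blocks for λ):
  λ = -2: algebraic multiplicity = 4, geometric multiplicity = 2

Determining the block sizes for each eigenvalue:
  λ = -2: with am = 4 and gm = 2, the partition is not yet determined (e.g. several partitions of 4 into 2 parts exist). Let N = A − (-2)·I. Computing rank(N^1) = 2, rank(N^2) = 1, rank(N^3) = 0; the number of blocks of size ≥ j is rank(N^{j−1}) − rank(N^j), giving [2, 1, 1]. So we have 1 block(s) of size 3, 1 block(s) of size 1 → block sizes [3, 1]

Assembling the blocks gives a Jordan form
J =
  [-2,  1,  0,  0]
  [ 0, -2,  1,  0]
  [ 0,  0, -2,  0]
  [ 0,  0,  0, -2]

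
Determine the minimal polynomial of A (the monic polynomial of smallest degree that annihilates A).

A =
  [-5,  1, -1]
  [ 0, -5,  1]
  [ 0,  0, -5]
x^3 + 15*x^2 + 75*x + 125

The characteristic polynomial is χ_A(x) = (x + 5)^3, so the eigenvalues are known. The minimal polynomial is
  m_A(x) = Π_λ (x − λ)^{k_λ}
where k_λ is the size of the *largest* Jordan block for λ (equivalently, the smallest k with (A − λI)^k v = 0 for every generalised eigenvector v of λ).

  λ = -5: largest Jordan block has size 3, contributing (x + 5)^3

So m_A(x) = (x + 5)^3 = x^3 + 15*x^2 + 75*x + 125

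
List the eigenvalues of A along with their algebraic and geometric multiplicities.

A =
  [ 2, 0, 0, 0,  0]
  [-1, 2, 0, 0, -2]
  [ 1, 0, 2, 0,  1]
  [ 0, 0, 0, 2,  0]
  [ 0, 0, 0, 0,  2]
λ = 2: alg = 5, geom = 3

Step 1 — factor the characteristic polynomial to read off the algebraic multiplicities:
  χ_A(x) = (x - 2)^5

Step 2 — compute geometric multiplicities via the rank-nullity identity g(λ) = n − rank(A − λI):
  rank(A − (2)·I) = 2, so dim ker(A − (2)·I) = n − 2 = 3

Summary:
  λ = 2: algebraic multiplicity = 5, geometric multiplicity = 3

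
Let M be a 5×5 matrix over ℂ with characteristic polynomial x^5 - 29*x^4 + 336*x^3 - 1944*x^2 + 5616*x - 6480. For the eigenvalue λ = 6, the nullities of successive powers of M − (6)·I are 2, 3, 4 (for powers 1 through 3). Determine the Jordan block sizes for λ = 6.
Block sizes for λ = 6: [3, 1]

From the dimensions of kernels of powers, the number of Jordan blocks of size at least j is d_j − d_{j−1} where d_j = dim ker(N^j) (with d_0 = 0). Computing the differences gives [2, 1, 1].
The number of blocks of size exactly k is (#blocks of size ≥ k) − (#blocks of size ≥ k + 1), so the partition is: 1 block(s) of size 1, 1 block(s) of size 3.
In nonincreasing order the block sizes are [3, 1].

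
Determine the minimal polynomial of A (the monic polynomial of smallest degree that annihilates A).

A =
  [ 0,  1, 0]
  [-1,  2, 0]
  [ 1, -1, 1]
x^2 - 2*x + 1

The characteristic polynomial is χ_A(x) = (x - 1)^3, so the eigenvalues are known. The minimal polynomial is
  m_A(x) = Π_λ (x − λ)^{k_λ}
where k_λ is the size of the *largest* Jordan block for λ (equivalently, the smallest k with (A − λI)^k v = 0 for every generalised eigenvector v of λ).

  λ = 1: largest Jordan block has size 2, contributing (x − 1)^2

So m_A(x) = (x - 1)^2 = x^2 - 2*x + 1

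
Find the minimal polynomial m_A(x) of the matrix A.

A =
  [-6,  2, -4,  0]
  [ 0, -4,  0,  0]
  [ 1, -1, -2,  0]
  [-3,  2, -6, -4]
x^2 + 8*x + 16

The characteristic polynomial is χ_A(x) = (x + 4)^4, so the eigenvalues are known. The minimal polynomial is
  m_A(x) = Π_λ (x − λ)^{k_λ}
where k_λ is the size of the *largest* Jordan block for λ (equivalently, the smallest k with (A − λI)^k v = 0 for every generalised eigenvector v of λ).

  λ = -4: largest Jordan block has size 2, contributing (x + 4)^2

So m_A(x) = (x + 4)^2 = x^2 + 8*x + 16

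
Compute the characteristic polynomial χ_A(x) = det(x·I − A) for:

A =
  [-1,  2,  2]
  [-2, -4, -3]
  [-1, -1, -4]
x^3 + 9*x^2 + 27*x + 27

Expanding det(x·I − A) (e.g. by cofactor expansion or by noting that A is similar to its Jordan form J, which has the same characteristic polynomial as A) gives
  χ_A(x) = x^3 + 9*x^2 + 27*x + 27
which factors as (x + 3)^3. The eigenvalues (with algebraic multiplicities) are λ = -3 with multiplicity 3.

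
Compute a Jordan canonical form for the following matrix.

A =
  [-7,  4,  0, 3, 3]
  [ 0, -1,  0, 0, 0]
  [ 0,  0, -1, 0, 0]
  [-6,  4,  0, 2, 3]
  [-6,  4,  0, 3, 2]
J_2(-1) ⊕ J_1(-1) ⊕ J_1(-1) ⊕ J_1(-1)

The characteristic polynomial is
  det(x·I − A) = x^5 + 5*x^4 + 10*x^3 + 10*x^2 + 5*x + 1 = (x + 1)^5

Eigenvalues and multiplicities (the geometric multiplicity of λ is n − rank(A − λI), which equals the number of Jordan blocks for λ):
  λ = -1: algebraic multiplicity = 5, geometric multiplicity = 4

Determining the block sizes for each eigenvalue:
  λ = -1: 4 blocks summing to 5 forces exactly one block of size 2 and the rest size 1 → block sizes [2, 1, 1, 1]

Assembling the blocks gives a Jordan form
J =
  [-1,  1,  0,  0,  0]
  [ 0, -1,  0,  0,  0]
  [ 0,  0, -1,  0,  0]
  [ 0,  0,  0, -1,  0]
  [ 0,  0,  0,  0, -1]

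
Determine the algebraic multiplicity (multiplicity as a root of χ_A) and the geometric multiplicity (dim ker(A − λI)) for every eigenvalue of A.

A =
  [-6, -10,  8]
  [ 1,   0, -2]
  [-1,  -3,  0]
λ = -2: alg = 3, geom = 1

Step 1 — factor the characteristic polynomial to read off the algebraic multiplicities:
  χ_A(x) = (x + 2)^3

Step 2 — compute geometric multiplicities via the rank-nullity identity g(λ) = n − rank(A − λI):
  rank(A − (-2)·I) = 2, so dim ker(A − (-2)·I) = n − 2 = 1

Summary:
  λ = -2: algebraic multiplicity = 3, geometric multiplicity = 1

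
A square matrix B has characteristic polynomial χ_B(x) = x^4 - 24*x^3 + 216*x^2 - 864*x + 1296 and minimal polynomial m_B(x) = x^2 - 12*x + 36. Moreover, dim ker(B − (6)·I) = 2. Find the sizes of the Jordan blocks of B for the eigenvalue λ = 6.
Block sizes for λ = 6: [2, 2]

Step 1 — from the characteristic polynomial, algebraic multiplicity of λ = 6 is 4. From dim ker(B − (6)·I) = 2, there are exactly 2 Jordan blocks for λ = 6.
Step 2 — from the minimal polynomial, the factor (x − 6)^2 tells us the largest block for λ = 6 has size 2.
Step 3 — with total size 4, 2 blocks, and largest block 2, the block sizes (in nonincreasing order) are [2, 2].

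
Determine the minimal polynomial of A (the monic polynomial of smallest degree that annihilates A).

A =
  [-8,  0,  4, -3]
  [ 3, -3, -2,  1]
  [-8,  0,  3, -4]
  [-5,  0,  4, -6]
x^3 + 11*x^2 + 39*x + 45

The characteristic polynomial is χ_A(x) = (x + 3)^3*(x + 5), so the eigenvalues are known. The minimal polynomial is
  m_A(x) = Π_λ (x − λ)^{k_λ}
where k_λ is the size of the *largest* Jordan block for λ (equivalently, the smallest k with (A − λI)^k v = 0 for every generalised eigenvector v of λ).

  λ = -5: largest Jordan block has size 1, contributing (x + 5)
  λ = -3: largest Jordan block has size 2, contributing (x + 3)^2

So m_A(x) = (x + 3)^2*(x + 5) = x^3 + 11*x^2 + 39*x + 45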